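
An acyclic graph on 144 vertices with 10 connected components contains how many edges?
134 (Each of the 10 component trees on V_i vertices has V_i - 1 edges; summing gives V - C = 144 - 10 = 134)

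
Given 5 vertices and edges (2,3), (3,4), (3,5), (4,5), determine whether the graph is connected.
No, it has 2 components: {1}, {2, 3, 4, 5}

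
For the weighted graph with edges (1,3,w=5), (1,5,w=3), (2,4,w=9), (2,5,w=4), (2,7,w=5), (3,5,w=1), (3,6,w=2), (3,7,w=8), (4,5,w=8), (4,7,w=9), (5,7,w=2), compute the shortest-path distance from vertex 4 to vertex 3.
9 (path: 4 -> 5 -> 3; weights 8 + 1 = 9)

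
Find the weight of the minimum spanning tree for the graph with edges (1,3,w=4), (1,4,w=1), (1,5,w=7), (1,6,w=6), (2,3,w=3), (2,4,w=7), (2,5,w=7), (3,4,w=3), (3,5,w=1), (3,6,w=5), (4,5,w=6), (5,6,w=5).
13 (MST edges: (1,4,w=1), (2,3,w=3), (3,4,w=3), (3,5,w=1), (3,6,w=5); sum of weights 1 + 3 + 3 + 1 + 5 = 13)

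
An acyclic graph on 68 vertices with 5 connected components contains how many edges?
63 (Each of the 5 component trees on V_i vertices has V_i - 1 edges; summing gives V - C = 68 - 5 = 63)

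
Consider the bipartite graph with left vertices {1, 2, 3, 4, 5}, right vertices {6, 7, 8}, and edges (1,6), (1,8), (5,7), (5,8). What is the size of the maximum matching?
2 (matching: (1,8), (5,7); upper bound min(|L|,|R|) = min(5,3) = 3)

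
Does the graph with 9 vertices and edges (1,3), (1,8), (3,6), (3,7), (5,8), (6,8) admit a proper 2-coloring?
Yes. Partition: {1, 2, 4, 5, 6, 7, 9}, {3, 8}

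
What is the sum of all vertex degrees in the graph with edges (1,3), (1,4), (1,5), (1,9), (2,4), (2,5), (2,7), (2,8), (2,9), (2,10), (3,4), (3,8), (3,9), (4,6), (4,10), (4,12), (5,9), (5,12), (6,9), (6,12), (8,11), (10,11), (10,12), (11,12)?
48 (handshake: sum of degrees = 2|E| = 2 x 24 = 48)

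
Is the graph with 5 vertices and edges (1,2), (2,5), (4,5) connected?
No, it has 2 components: {1, 2, 4, 5}, {3}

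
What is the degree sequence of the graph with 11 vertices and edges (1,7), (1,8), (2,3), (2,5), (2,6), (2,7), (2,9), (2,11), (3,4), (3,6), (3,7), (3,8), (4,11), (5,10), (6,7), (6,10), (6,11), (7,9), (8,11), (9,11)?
[6, 5, 5, 5, 5, 3, 3, 2, 2, 2, 2] (degrees: deg(1)=2, deg(2)=6, deg(3)=5, deg(4)=2, deg(5)=2, deg(6)=5, deg(7)=5, deg(8)=3, deg(9)=3, deg(10)=2, deg(11)=5)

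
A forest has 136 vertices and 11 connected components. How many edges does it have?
125 (Each of the 11 component trees on V_i vertices has V_i - 1 edges; summing gives V - C = 136 - 11 = 125)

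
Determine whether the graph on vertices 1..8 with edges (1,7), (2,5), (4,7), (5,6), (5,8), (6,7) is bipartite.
Yes. Partition: {1, 2, 3, 4, 6, 8}, {5, 7}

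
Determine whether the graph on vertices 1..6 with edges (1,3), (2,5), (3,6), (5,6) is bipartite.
Yes. Partition: {1, 2, 4, 6}, {3, 5}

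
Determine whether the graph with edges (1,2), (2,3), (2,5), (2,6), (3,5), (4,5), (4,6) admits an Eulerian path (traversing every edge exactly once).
Yes (the graph is connected and exactly 2 vertices have odd degree: {1, 5}; any Eulerian path must start and end at those)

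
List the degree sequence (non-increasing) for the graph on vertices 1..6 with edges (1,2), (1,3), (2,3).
[2, 2, 2, 0, 0, 0] (degrees: deg(1)=2, deg(2)=2, deg(3)=2, deg(4)=0, deg(5)=0, deg(6)=0)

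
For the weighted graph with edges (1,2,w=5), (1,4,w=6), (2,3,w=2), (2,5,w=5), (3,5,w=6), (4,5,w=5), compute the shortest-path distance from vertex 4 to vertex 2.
10 (path: 4 -> 5 -> 2; weights 5 + 5 = 10)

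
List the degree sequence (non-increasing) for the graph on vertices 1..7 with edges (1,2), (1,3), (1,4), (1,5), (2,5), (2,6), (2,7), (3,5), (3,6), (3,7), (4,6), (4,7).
[4, 4, 4, 3, 3, 3, 3] (degrees: deg(1)=4, deg(2)=4, deg(3)=4, deg(4)=3, deg(5)=3, deg(6)=3, deg(7)=3)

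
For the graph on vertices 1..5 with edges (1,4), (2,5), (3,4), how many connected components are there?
2 (components: {1, 3, 4}, {2, 5})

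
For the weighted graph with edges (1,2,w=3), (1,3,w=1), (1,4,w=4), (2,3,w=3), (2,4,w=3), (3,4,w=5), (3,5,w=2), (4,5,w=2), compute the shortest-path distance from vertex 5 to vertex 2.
5 (path: 5 -> 3 -> 2; weights 2 + 3 = 5)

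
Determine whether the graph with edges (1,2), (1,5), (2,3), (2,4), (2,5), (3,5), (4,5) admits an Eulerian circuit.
Yes (the graph is connected and all 5 vertices have even degree)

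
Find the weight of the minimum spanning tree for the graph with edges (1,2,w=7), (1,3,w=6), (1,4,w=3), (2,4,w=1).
10 (MST edges: (1,3,w=6), (1,4,w=3), (2,4,w=1); sum of weights 6 + 3 + 1 = 10)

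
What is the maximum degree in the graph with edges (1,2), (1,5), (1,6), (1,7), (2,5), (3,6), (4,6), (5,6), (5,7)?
4 (attained at vertices 1, 5, 6)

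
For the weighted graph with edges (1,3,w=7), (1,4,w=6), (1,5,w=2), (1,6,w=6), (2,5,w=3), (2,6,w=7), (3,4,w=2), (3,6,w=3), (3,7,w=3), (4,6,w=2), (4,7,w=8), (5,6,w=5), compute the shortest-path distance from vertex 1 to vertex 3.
7 (path: 1 -> 3; weights 7 = 7)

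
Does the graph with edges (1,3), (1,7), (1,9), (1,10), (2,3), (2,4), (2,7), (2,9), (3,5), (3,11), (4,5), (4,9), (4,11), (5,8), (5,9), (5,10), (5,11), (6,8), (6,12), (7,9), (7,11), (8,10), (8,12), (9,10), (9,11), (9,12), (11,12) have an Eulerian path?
Yes — and in fact it has an Eulerian circuit (the graph is connected and all 12 vertices have even degree)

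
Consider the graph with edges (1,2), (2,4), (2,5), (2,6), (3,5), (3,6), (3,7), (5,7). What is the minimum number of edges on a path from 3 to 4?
3 (path: 3 -> 6 -> 2 -> 4, 3 edges)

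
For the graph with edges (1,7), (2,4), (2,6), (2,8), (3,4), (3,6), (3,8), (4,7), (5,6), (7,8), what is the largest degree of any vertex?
3 (attained at vertices 2, 3, 4, 6, 7, 8)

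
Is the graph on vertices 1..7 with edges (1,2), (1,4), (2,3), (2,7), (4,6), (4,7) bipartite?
Yes. Partition: {1, 3, 5, 6, 7}, {2, 4}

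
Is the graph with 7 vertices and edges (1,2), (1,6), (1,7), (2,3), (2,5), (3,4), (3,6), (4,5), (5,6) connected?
Yes (BFS from 1 visits [1, 2, 6, 7, 3, 5, 4] — all 7 vertices reached)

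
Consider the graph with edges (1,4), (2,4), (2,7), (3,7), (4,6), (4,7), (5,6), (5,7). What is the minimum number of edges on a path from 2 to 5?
2 (path: 2 -> 7 -> 5, 2 edges)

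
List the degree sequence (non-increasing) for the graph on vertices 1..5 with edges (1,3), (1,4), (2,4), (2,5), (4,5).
[3, 2, 2, 2, 1] (degrees: deg(1)=2, deg(2)=2, deg(3)=1, deg(4)=3, deg(5)=2)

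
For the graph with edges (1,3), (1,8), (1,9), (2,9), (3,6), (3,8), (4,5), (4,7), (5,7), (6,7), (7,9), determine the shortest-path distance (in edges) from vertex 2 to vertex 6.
3 (path: 2 -> 9 -> 7 -> 6, 3 edges)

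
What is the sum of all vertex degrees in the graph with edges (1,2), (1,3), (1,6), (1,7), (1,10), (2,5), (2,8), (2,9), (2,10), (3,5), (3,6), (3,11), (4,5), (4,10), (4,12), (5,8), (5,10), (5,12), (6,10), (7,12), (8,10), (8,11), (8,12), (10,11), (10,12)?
50 (handshake: sum of degrees = 2|E| = 2 x 25 = 50)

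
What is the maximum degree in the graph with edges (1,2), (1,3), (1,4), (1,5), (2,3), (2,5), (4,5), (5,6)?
4 (attained at vertices 1, 5)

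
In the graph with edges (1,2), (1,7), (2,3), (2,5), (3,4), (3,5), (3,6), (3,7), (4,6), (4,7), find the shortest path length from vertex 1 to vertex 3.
2 (path: 1 -> 7 -> 3, 2 edges)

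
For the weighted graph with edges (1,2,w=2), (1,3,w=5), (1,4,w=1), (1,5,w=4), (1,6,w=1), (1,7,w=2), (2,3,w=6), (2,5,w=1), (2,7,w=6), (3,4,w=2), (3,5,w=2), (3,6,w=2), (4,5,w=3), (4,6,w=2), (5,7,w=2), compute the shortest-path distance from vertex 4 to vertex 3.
2 (path: 4 -> 3; weights 2 = 2)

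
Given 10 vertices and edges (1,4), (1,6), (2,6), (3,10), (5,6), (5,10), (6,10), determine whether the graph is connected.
No, it has 4 components: {1, 2, 3, 4, 5, 6, 10}, {7}, {8}, {9}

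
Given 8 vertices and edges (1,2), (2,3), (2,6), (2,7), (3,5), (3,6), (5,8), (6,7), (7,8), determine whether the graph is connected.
No, it has 2 components: {1, 2, 3, 5, 6, 7, 8}, {4}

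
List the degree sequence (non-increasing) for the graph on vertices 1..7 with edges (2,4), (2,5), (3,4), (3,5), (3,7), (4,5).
[3, 3, 3, 2, 1, 0, 0] (degrees: deg(1)=0, deg(2)=2, deg(3)=3, deg(4)=3, deg(5)=3, deg(6)=0, deg(7)=1)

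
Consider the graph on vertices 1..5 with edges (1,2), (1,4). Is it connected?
No, it has 3 components: {1, 2, 4}, {3}, {5}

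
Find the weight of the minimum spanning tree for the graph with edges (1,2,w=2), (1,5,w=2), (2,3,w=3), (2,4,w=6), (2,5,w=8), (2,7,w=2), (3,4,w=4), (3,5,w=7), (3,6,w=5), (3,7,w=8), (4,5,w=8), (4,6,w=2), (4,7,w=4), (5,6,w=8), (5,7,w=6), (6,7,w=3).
14 (MST edges: (1,2,w=2), (1,5,w=2), (2,3,w=3), (2,7,w=2), (4,6,w=2), (6,7,w=3); sum of weights 2 + 2 + 3 + 2 + 2 + 3 = 14)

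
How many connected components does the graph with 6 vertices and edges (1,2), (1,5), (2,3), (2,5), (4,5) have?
2 (components: {1, 2, 3, 4, 5}, {6})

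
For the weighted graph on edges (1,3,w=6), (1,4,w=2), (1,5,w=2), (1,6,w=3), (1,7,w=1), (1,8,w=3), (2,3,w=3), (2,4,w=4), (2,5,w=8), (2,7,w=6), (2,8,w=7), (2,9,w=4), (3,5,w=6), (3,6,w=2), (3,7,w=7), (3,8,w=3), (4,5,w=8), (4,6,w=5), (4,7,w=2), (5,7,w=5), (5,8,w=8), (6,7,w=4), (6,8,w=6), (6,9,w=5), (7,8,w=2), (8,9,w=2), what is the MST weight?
17 (MST edges: (1,4,w=2), (1,5,w=2), (1,6,w=3), (1,7,w=1), (2,3,w=3), (3,6,w=2), (7,8,w=2), (8,9,w=2); sum of weights 2 + 2 + 3 + 1 + 3 + 2 + 2 + 2 = 17)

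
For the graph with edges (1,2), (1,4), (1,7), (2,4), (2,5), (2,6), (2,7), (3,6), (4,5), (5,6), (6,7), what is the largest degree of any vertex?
5 (attained at vertex 2)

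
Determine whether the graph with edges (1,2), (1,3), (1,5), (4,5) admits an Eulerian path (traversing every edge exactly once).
No (4 vertices have odd degree: {1, 2, 3, 4}; Eulerian path requires 0 or 2)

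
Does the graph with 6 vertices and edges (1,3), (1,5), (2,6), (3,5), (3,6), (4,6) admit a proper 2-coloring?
No (odd cycle of length 3: 5 -> 1 -> 3 -> 5)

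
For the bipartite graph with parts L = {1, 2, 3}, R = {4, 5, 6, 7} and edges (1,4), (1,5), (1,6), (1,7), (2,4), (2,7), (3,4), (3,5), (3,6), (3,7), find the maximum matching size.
3 (matching: (1,5), (2,7), (3,6); upper bound min(|L|,|R|) = min(3,4) = 3)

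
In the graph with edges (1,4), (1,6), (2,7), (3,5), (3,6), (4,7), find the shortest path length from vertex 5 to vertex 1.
3 (path: 5 -> 3 -> 6 -> 1, 3 edges)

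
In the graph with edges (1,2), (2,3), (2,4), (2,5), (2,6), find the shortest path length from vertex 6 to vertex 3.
2 (path: 6 -> 2 -> 3, 2 edges)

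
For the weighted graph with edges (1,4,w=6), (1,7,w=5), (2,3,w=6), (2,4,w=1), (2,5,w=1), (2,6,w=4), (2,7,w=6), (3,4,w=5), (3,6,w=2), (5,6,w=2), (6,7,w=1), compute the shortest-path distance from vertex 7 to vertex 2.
4 (path: 7 -> 6 -> 5 -> 2; weights 1 + 2 + 1 = 4)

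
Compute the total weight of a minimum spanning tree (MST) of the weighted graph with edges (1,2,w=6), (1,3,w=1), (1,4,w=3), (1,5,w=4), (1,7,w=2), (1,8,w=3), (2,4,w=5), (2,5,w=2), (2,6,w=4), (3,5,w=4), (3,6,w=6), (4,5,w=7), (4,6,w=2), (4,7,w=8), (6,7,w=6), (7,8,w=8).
17 (MST edges: (1,3,w=1), (1,4,w=3), (1,5,w=4), (1,7,w=2), (1,8,w=3), (2,5,w=2), (4,6,w=2); sum of weights 1 + 3 + 4 + 2 + 3 + 2 + 2 = 17)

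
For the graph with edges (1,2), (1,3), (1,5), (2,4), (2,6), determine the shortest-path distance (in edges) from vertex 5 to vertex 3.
2 (path: 5 -> 1 -> 3, 2 edges)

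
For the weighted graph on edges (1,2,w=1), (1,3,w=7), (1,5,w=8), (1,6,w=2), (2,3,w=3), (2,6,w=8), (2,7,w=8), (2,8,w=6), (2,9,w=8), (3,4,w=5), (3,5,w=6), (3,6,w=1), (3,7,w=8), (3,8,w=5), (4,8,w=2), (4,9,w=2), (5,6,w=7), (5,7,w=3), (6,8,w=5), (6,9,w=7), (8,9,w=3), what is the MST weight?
22 (MST edges: (1,2,w=1), (1,6,w=2), (3,4,w=5), (3,5,w=6), (3,6,w=1), (4,8,w=2), (4,9,w=2), (5,7,w=3); sum of weights 1 + 2 + 5 + 6 + 1 + 2 + 2 + 3 = 22)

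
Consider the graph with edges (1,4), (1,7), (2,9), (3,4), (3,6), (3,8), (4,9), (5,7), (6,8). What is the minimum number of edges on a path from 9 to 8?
3 (path: 9 -> 4 -> 3 -> 8, 3 edges)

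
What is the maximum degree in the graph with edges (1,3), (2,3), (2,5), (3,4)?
3 (attained at vertex 3)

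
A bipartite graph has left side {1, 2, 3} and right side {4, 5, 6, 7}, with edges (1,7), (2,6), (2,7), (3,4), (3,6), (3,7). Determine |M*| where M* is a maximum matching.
3 (matching: (1,7), (2,6), (3,4); upper bound min(|L|,|R|) = min(3,4) = 3)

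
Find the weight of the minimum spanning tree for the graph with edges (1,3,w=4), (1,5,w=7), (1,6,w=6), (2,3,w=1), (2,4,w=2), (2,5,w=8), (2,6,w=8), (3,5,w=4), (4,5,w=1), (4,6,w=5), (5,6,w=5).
13 (MST edges: (1,3,w=4), (2,3,w=1), (2,4,w=2), (4,5,w=1), (4,6,w=5); sum of weights 4 + 1 + 2 + 1 + 5 = 13)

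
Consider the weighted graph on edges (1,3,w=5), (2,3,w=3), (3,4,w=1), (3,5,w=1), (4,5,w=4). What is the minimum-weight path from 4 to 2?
4 (path: 4 -> 3 -> 2; weights 1 + 3 = 4)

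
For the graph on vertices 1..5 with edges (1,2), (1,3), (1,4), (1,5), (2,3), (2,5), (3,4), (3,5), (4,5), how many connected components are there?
1 (components: {1, 2, 3, 4, 5})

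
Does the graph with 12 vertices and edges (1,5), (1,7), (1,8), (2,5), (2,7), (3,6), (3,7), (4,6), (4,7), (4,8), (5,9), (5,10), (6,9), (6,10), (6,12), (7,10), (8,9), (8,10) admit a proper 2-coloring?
Yes. Partition: {1, 2, 3, 4, 9, 10, 11, 12}, {5, 6, 7, 8}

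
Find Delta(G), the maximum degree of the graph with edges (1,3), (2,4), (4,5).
2 (attained at vertex 4)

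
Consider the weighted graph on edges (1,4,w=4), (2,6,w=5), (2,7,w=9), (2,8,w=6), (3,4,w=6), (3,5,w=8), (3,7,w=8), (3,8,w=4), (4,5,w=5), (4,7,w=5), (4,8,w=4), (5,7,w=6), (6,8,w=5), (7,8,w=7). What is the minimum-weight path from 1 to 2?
14 (path: 1 -> 4 -> 8 -> 2; weights 4 + 4 + 6 = 14)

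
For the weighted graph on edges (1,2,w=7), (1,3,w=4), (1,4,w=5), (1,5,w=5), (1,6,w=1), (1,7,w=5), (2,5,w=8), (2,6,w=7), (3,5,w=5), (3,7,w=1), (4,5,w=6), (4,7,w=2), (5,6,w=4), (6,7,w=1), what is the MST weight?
16 (MST edges: (1,2,w=7), (1,6,w=1), (3,7,w=1), (4,7,w=2), (5,6,w=4), (6,7,w=1); sum of weights 7 + 1 + 1 + 2 + 4 + 1 = 16)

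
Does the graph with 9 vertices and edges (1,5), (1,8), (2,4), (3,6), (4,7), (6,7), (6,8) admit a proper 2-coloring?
Yes. Partition: {1, 4, 6, 9}, {2, 3, 5, 7, 8}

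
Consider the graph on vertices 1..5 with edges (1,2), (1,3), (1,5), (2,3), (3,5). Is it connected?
No, it has 2 components: {1, 2, 3, 5}, {4}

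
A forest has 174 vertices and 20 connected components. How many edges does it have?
154 (Each of the 20 component trees on V_i vertices has V_i - 1 edges; summing gives V - C = 174 - 20 = 154)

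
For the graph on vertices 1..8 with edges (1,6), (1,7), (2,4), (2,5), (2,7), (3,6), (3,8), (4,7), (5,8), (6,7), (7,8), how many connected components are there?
1 (components: {1, 2, 3, 4, 5, 6, 7, 8})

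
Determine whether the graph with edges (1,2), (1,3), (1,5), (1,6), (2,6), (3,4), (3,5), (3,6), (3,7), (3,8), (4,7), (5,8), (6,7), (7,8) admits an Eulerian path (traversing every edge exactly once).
Yes (the graph is connected and exactly 2 vertices have odd degree: {5, 8}; any Eulerian path must start and end at those)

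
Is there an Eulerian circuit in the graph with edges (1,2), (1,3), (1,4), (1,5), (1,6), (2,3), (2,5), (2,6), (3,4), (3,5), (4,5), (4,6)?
No (2 vertices have odd degree: {1, 6}; Eulerian circuit requires 0)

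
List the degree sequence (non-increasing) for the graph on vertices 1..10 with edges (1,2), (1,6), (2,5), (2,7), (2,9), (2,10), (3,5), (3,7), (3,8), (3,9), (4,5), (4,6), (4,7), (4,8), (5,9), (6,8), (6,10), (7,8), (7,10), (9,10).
[5, 5, 4, 4, 4, 4, 4, 4, 4, 2] (degrees: deg(1)=2, deg(2)=5, deg(3)=4, deg(4)=4, deg(5)=4, deg(6)=4, deg(7)=5, deg(8)=4, deg(9)=4, deg(10)=4)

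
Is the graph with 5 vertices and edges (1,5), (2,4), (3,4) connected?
No, it has 2 components: {1, 5}, {2, 3, 4}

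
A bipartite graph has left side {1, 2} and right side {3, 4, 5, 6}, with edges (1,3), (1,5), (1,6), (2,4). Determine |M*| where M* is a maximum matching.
2 (matching: (1,6), (2,4); upper bound min(|L|,|R|) = min(2,4) = 2)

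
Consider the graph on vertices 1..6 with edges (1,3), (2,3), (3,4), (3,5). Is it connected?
No, it has 2 components: {1, 2, 3, 4, 5}, {6}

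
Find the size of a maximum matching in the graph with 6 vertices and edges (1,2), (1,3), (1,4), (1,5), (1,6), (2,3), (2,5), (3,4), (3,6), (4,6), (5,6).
3 (matching: (1,4), (2,3), (5,6); upper bound floor(n/2) = floor(6/2) = 3)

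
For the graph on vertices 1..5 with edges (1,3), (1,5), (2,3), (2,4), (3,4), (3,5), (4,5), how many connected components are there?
1 (components: {1, 2, 3, 4, 5})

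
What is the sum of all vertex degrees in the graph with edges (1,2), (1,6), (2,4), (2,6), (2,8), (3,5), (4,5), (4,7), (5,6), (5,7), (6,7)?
22 (handshake: sum of degrees = 2|E| = 2 x 11 = 22)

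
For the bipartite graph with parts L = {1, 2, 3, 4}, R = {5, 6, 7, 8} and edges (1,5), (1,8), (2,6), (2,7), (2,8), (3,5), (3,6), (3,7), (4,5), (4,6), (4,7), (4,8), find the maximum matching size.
4 (matching: (1,8), (2,7), (3,6), (4,5); upper bound min(|L|,|R|) = min(4,4) = 4)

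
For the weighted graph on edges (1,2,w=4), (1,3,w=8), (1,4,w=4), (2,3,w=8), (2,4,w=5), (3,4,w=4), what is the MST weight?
12 (MST edges: (1,2,w=4), (1,4,w=4), (3,4,w=4); sum of weights 4 + 4 + 4 = 12)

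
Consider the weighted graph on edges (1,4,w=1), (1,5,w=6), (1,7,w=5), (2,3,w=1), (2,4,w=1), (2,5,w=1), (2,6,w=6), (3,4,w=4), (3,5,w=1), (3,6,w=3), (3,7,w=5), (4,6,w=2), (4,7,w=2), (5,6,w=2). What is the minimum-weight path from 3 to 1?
3 (path: 3 -> 2 -> 4 -> 1; weights 1 + 1 + 1 = 3)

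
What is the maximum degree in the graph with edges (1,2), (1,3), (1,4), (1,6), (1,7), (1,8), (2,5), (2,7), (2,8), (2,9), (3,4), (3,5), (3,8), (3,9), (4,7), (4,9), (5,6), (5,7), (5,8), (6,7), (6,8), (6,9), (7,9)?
6 (attained at vertices 1, 7)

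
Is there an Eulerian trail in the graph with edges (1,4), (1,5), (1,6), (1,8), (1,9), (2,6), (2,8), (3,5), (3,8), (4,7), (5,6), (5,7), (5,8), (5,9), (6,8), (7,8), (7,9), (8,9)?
Yes (the graph is connected and exactly 2 vertices have odd degree: {1, 8}; any Eulerian path must start and end at those)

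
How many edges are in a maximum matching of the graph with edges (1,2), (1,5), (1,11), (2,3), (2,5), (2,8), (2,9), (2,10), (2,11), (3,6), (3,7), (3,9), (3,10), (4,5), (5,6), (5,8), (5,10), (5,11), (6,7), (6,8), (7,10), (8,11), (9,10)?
5 (matching: (1,11), (2,10), (3,9), (5,8), (6,7); upper bound floor(n/2) = floor(11/2) = 5)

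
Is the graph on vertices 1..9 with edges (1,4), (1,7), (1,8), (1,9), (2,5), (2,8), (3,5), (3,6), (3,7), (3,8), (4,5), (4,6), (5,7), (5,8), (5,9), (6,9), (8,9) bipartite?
No (odd cycle of length 3: 8 -> 1 -> 9 -> 8)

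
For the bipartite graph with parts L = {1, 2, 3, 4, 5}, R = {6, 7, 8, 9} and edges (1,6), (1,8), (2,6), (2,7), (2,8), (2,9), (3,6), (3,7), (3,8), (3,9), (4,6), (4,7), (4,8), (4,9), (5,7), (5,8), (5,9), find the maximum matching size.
4 (matching: (1,8), (2,9), (3,7), (4,6); upper bound min(|L|,|R|) = min(5,4) = 4)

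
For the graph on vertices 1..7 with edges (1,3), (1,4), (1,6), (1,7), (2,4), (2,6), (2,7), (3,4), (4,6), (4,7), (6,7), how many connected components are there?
2 (components: {1, 2, 3, 4, 6, 7}, {5})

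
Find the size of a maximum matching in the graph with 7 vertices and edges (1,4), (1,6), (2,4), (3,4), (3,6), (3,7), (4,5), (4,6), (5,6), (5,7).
3 (matching: (2,4), (3,6), (5,7); upper bound floor(n/2) = floor(7/2) = 3)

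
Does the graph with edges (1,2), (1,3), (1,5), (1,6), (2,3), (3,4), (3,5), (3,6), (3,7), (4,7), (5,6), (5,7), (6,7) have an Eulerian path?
Yes — and in fact it has an Eulerian circuit (the graph is connected and all 7 vertices have even degree)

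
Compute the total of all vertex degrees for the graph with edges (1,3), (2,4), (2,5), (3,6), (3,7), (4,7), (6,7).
14 (handshake: sum of degrees = 2|E| = 2 x 7 = 14)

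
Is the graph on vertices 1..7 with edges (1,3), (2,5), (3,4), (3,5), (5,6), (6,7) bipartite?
Yes. Partition: {1, 4, 5, 7}, {2, 3, 6}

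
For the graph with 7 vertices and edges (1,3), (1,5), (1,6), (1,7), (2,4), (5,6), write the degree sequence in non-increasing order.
[4, 2, 2, 1, 1, 1, 1] (degrees: deg(1)=4, deg(2)=1, deg(3)=1, deg(4)=1, deg(5)=2, deg(6)=2, deg(7)=1)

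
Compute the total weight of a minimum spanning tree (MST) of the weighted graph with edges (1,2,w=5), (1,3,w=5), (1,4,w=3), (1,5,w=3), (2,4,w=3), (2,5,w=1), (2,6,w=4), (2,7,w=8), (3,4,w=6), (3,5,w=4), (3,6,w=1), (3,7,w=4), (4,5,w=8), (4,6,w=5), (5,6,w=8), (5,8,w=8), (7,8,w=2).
18 (MST edges: (1,4,w=3), (1,5,w=3), (2,5,w=1), (2,6,w=4), (3,6,w=1), (3,7,w=4), (7,8,w=2); sum of weights 3 + 3 + 1 + 4 + 1 + 4 + 2 = 18)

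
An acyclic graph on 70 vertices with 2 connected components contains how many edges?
68 (Each of the 2 component trees on V_i vertices has V_i - 1 edges; summing gives V - C = 70 - 2 = 68)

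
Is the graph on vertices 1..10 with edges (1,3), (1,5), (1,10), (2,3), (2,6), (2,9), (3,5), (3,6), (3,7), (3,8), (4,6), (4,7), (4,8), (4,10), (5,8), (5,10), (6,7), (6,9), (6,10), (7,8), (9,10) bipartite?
No (odd cycle of length 3: 3 -> 1 -> 5 -> 3)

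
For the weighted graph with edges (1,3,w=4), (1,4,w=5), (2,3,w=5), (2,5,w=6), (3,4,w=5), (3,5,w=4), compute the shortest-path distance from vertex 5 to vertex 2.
6 (path: 5 -> 2; weights 6 = 6)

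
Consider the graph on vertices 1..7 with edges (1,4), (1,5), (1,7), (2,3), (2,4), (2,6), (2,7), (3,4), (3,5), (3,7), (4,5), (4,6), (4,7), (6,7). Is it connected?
Yes (BFS from 1 visits [1, 4, 5, 7, 2, 3, 6] — all 7 vertices reached)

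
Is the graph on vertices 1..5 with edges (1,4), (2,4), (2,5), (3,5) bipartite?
Yes. Partition: {1, 2, 3}, {4, 5}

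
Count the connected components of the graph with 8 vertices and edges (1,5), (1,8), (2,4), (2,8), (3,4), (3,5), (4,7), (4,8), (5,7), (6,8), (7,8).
1 (components: {1, 2, 3, 4, 5, 6, 7, 8})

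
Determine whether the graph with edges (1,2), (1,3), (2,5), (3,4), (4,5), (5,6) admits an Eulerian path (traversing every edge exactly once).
Yes (the graph is connected and exactly 2 vertices have odd degree: {5, 6}; any Eulerian path must start and end at those)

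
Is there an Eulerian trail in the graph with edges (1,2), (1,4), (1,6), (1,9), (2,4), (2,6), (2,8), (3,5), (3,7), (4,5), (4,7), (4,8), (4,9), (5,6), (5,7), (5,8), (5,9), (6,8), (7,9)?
Yes — and in fact it has an Eulerian circuit (the graph is connected and all 9 vertices have even degree)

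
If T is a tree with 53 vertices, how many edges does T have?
52 (A tree on V vertices has V - 1 edges, so 53 - 1 = 52)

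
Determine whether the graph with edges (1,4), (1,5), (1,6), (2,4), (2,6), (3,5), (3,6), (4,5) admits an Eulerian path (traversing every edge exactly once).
No (4 vertices have odd degree: {1, 4, 5, 6}; Eulerian path requires 0 or 2)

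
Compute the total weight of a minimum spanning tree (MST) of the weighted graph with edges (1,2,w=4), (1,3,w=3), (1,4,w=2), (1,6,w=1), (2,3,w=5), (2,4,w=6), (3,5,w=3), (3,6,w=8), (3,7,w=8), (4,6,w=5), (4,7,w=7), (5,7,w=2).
15 (MST edges: (1,2,w=4), (1,3,w=3), (1,4,w=2), (1,6,w=1), (3,5,w=3), (5,7,w=2); sum of weights 4 + 3 + 2 + 1 + 3 + 2 = 15)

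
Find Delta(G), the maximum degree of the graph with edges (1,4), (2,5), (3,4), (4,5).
3 (attained at vertex 4)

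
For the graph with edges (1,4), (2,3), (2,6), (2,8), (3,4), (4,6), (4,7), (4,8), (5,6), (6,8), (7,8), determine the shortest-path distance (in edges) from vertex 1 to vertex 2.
3 (path: 1 -> 4 -> 6 -> 2, 3 edges)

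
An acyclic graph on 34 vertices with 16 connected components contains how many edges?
18 (Each of the 16 component trees on V_i vertices has V_i - 1 edges; summing gives V - C = 34 - 16 = 18)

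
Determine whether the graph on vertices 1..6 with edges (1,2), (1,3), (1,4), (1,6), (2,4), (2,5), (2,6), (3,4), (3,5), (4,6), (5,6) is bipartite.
No (odd cycle of length 3: 6 -> 1 -> 2 -> 6)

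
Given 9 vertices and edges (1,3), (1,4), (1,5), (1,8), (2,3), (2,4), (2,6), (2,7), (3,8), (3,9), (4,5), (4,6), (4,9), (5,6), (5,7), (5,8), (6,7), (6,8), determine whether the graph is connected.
Yes (BFS from 1 visits [1, 3, 4, 5, 8, 2, 9, 6, 7] — all 9 vertices reached)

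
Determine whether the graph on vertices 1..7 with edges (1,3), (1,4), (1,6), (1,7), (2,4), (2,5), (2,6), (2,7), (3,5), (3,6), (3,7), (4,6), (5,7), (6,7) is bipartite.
No (odd cycle of length 3: 7 -> 1 -> 6 -> 7)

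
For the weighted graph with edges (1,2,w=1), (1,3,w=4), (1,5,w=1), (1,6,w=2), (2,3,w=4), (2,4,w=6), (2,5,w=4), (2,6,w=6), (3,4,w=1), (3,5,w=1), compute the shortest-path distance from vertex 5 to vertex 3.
1 (path: 5 -> 3; weights 1 = 1)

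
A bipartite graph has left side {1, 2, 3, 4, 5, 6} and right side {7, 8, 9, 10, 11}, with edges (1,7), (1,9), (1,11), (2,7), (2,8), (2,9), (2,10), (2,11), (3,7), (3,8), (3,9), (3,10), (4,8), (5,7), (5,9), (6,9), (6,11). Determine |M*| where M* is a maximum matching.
5 (matching: (1,11), (2,10), (3,9), (4,8), (5,7); upper bound min(|L|,|R|) = min(6,5) = 5)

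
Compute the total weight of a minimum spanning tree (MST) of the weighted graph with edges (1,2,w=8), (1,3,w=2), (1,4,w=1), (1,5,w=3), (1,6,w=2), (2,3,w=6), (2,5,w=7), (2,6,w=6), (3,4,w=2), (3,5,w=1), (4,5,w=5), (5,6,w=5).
12 (MST edges: (1,3,w=2), (1,4,w=1), (1,6,w=2), (2,3,w=6), (3,5,w=1); sum of weights 2 + 1 + 2 + 6 + 1 = 12)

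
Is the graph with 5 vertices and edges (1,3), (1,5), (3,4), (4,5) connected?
No, it has 2 components: {1, 3, 4, 5}, {2}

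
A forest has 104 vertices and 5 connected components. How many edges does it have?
99 (Each of the 5 component trees on V_i vertices has V_i - 1 edges; summing gives V - C = 104 - 5 = 99)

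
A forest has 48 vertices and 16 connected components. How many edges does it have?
32 (Each of the 16 component trees on V_i vertices has V_i - 1 edges; summing gives V - C = 48 - 16 = 32)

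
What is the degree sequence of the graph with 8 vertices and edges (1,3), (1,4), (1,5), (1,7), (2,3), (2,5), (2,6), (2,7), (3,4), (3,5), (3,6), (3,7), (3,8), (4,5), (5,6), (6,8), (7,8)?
[7, 5, 4, 4, 4, 4, 3, 3] (degrees: deg(1)=4, deg(2)=4, deg(3)=7, deg(4)=3, deg(5)=5, deg(6)=4, deg(7)=4, deg(8)=3)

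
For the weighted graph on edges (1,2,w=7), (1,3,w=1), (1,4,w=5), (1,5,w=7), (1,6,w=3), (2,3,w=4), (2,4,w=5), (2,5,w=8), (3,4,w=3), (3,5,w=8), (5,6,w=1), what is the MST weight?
12 (MST edges: (1,3,w=1), (1,6,w=3), (2,3,w=4), (3,4,w=3), (5,6,w=1); sum of weights 1 + 3 + 4 + 3 + 1 = 12)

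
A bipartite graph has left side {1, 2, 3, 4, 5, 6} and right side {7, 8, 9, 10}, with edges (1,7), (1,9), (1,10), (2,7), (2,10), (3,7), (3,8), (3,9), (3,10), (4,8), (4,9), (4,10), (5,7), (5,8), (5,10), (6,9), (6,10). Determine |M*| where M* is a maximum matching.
4 (matching: (1,10), (2,7), (3,9), (4,8); upper bound min(|L|,|R|) = min(6,4) = 4)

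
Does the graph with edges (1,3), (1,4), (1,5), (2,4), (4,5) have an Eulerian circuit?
No (4 vertices have odd degree: {1, 2, 3, 4}; Eulerian circuit requires 0)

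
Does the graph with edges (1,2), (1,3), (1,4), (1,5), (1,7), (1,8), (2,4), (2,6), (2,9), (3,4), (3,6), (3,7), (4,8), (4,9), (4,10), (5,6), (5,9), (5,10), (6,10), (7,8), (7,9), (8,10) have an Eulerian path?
Yes — and in fact it has an Eulerian circuit (the graph is connected and all 10 vertices have even degree)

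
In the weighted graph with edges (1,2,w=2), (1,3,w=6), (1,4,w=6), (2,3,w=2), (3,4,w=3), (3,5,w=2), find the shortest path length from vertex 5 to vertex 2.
4 (path: 5 -> 3 -> 2; weights 2 + 2 = 4)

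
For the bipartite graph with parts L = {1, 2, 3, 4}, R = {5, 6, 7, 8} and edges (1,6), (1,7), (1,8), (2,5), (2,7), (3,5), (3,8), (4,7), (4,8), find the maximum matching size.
4 (matching: (1,6), (2,7), (3,5), (4,8); upper bound min(|L|,|R|) = min(4,4) = 4)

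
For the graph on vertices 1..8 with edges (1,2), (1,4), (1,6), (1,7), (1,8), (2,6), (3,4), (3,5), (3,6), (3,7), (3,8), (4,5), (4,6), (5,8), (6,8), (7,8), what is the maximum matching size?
4 (matching: (1,8), (2,6), (3,7), (4,5); upper bound floor(n/2) = floor(8/2) = 4)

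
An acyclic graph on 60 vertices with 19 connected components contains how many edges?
41 (Each of the 19 component trees on V_i vertices has V_i - 1 edges; summing gives V - C = 60 - 19 = 41)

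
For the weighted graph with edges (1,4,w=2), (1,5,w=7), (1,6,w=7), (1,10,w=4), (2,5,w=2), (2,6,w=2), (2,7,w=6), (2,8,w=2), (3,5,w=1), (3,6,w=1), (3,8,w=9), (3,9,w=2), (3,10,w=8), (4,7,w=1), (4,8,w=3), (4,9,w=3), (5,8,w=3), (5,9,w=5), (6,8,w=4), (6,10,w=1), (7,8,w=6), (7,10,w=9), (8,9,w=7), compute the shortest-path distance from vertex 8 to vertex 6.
4 (path: 8 -> 6; weights 4 = 4)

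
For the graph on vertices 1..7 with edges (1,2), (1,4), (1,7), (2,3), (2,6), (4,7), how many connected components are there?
2 (components: {1, 2, 3, 4, 6, 7}, {5})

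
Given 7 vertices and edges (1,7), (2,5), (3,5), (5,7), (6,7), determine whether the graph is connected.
No, it has 2 components: {1, 2, 3, 5, 6, 7}, {4}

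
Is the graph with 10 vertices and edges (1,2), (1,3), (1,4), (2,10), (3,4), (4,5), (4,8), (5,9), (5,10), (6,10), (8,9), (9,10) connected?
No, it has 2 components: {1, 2, 3, 4, 5, 6, 8, 9, 10}, {7}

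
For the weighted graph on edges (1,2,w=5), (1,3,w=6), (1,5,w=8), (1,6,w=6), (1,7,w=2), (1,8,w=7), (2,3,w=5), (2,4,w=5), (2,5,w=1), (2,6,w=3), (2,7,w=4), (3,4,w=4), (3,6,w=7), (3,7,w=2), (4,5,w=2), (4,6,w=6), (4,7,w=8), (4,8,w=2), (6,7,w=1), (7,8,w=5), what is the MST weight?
13 (MST edges: (1,7,w=2), (2,5,w=1), (2,6,w=3), (3,7,w=2), (4,5,w=2), (4,8,w=2), (6,7,w=1); sum of weights 2 + 1 + 3 + 2 + 2 + 2 + 1 = 13)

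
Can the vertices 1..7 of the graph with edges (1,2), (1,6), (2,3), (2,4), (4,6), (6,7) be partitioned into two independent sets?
Yes. Partition: {1, 3, 4, 5, 7}, {2, 6}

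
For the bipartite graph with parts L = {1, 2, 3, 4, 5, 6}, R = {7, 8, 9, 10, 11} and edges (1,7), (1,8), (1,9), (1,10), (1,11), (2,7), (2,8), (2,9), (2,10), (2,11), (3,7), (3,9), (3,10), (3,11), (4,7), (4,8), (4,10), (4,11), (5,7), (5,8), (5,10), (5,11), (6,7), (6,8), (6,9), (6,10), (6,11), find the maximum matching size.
5 (matching: (1,11), (2,10), (3,9), (4,8), (5,7); upper bound min(|L|,|R|) = min(6,5) = 5)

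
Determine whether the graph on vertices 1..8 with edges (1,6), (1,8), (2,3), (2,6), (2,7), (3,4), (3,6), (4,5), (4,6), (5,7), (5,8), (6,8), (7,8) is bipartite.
No (odd cycle of length 3: 8 -> 1 -> 6 -> 8)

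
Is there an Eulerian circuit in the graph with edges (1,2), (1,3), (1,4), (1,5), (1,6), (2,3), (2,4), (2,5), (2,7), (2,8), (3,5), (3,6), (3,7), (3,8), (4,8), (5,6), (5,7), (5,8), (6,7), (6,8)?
No (4 vertices have odd degree: {1, 4, 6, 8}; Eulerian circuit requires 0)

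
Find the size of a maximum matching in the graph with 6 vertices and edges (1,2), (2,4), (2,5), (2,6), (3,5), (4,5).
2 (matching: (2,6), (4,5); upper bound floor(n/2) = floor(6/2) = 3)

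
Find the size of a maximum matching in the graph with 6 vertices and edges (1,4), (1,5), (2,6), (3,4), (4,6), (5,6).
3 (matching: (1,5), (2,6), (3,4); upper bound floor(n/2) = floor(6/2) = 3)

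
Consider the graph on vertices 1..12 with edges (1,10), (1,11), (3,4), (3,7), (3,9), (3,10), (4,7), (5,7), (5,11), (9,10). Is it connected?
No, it has 5 components: {1, 3, 4, 5, 7, 9, 10, 11}, {2}, {6}, {8}, {12}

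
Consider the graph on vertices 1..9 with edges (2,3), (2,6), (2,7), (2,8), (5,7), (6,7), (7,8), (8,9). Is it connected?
No, it has 3 components: {1}, {2, 3, 5, 6, 7, 8, 9}, {4}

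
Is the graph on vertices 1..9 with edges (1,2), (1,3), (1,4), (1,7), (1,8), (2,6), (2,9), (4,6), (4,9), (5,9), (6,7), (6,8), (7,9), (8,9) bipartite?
Yes. Partition: {1, 6, 9}, {2, 3, 4, 5, 7, 8}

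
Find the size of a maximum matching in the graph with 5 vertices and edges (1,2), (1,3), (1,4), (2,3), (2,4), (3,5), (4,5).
2 (matching: (1,4), (3,5); upper bound floor(n/2) = floor(5/2) = 2)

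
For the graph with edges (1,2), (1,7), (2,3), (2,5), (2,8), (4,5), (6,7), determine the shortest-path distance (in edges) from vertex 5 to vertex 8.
2 (path: 5 -> 2 -> 8, 2 edges)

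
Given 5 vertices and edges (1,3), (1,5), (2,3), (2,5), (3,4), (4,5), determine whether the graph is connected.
Yes (BFS from 1 visits [1, 3, 5, 2, 4] — all 5 vertices reached)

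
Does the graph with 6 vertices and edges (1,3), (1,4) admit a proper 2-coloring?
Yes. Partition: {1, 2, 5, 6}, {3, 4}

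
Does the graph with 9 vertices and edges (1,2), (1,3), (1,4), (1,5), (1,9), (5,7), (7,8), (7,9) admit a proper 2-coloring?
Yes. Partition: {1, 6, 7}, {2, 3, 4, 5, 8, 9}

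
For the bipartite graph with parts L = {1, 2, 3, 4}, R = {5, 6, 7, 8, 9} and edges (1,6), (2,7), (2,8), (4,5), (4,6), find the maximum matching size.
3 (matching: (1,6), (2,8), (4,5); upper bound min(|L|,|R|) = min(4,5) = 4)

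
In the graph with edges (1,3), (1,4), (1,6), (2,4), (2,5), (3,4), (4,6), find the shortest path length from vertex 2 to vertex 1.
2 (path: 2 -> 4 -> 1, 2 edges)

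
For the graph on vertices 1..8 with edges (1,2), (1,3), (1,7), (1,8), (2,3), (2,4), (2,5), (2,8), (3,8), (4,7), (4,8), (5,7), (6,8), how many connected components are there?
1 (components: {1, 2, 3, 4, 5, 6, 7, 8})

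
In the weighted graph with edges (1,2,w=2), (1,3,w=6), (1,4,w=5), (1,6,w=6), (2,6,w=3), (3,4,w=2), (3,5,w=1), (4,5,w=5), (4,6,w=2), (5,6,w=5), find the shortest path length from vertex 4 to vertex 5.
3 (path: 4 -> 3 -> 5; weights 2 + 1 = 3)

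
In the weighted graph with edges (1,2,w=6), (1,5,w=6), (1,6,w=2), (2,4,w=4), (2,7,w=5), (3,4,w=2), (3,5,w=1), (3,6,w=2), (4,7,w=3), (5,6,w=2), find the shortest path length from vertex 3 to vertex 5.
1 (path: 3 -> 5; weights 1 = 1)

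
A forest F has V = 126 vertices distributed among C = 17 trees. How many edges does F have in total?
109 (Each of the 17 component trees on V_i vertices has V_i - 1 edges; summing gives V - C = 126 - 17 = 109)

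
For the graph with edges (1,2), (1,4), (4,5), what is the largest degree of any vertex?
2 (attained at vertices 1, 4)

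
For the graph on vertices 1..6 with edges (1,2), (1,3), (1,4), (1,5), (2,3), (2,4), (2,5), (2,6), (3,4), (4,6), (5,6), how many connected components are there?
1 (components: {1, 2, 3, 4, 5, 6})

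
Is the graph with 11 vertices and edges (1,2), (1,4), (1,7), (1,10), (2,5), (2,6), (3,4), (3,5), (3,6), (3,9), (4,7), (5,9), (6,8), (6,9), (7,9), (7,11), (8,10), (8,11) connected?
Yes (BFS from 1 visits [1, 2, 4, 7, 10, 5, 6, 3, 9, 11, 8] — all 11 vertices reached)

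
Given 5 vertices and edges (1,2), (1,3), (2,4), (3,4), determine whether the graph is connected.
No, it has 2 components: {1, 2, 3, 4}, {5}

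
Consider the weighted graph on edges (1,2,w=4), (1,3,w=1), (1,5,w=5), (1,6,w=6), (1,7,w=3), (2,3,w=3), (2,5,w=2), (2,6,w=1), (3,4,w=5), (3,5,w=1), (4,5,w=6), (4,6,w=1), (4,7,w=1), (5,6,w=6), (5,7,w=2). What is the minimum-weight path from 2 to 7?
3 (path: 2 -> 6 -> 4 -> 7; weights 1 + 1 + 1 = 3)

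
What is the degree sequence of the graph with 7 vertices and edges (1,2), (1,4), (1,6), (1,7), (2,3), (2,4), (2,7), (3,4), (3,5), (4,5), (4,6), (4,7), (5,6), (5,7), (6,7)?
[6, 5, 4, 4, 4, 4, 3] (degrees: deg(1)=4, deg(2)=4, deg(3)=3, deg(4)=6, deg(5)=4, deg(6)=4, deg(7)=5)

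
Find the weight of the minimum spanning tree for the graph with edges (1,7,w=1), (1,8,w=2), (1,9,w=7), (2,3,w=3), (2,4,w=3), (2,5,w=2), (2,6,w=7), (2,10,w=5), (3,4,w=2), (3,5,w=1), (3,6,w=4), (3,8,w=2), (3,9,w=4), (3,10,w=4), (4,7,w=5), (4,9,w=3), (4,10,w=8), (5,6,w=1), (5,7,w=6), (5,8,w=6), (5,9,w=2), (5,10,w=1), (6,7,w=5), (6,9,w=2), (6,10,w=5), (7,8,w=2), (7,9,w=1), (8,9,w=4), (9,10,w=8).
13 (MST edges: (1,7,w=1), (1,8,w=2), (2,5,w=2), (3,4,w=2), (3,5,w=1), (3,8,w=2), (5,6,w=1), (5,10,w=1), (7,9,w=1); sum of weights 1 + 2 + 2 + 2 + 1 + 2 + 1 + 1 + 1 = 13)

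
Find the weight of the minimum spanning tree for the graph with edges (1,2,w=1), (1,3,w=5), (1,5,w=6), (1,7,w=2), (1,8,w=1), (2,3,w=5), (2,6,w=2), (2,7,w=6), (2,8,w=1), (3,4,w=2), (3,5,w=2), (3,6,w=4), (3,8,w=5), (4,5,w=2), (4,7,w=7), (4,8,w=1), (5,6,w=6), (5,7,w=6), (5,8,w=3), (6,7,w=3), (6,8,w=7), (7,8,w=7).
11 (MST edges: (1,2,w=1), (1,7,w=2), (1,8,w=1), (2,6,w=2), (3,4,w=2), (3,5,w=2), (4,8,w=1); sum of weights 1 + 2 + 1 + 2 + 2 + 2 + 1 = 11)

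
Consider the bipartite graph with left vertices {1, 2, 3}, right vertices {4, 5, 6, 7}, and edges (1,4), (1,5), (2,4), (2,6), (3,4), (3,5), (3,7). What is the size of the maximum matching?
3 (matching: (1,5), (2,6), (3,7); upper bound min(|L|,|R|) = min(3,4) = 3)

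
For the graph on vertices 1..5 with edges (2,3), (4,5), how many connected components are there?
3 (components: {1}, {2, 3}, {4, 5})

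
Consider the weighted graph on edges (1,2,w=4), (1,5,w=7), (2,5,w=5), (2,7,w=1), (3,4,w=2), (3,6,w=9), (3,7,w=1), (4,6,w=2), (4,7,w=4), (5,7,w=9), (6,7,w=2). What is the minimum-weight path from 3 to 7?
1 (path: 3 -> 7; weights 1 = 1)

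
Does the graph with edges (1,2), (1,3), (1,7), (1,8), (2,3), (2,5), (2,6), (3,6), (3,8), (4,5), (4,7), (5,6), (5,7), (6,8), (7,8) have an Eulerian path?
Yes — and in fact it has an Eulerian circuit (the graph is connected and all 8 vertices have even degree)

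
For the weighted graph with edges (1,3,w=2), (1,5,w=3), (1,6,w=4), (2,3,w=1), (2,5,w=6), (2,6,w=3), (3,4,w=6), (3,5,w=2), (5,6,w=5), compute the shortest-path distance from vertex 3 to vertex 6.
4 (path: 3 -> 2 -> 6; weights 1 + 3 = 4)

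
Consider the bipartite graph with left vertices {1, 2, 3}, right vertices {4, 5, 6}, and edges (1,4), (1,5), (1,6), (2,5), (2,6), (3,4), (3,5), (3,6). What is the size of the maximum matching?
3 (matching: (1,6), (2,5), (3,4); upper bound min(|L|,|R|) = min(3,3) = 3)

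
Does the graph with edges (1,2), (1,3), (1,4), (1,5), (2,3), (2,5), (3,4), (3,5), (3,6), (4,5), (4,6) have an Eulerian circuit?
No (2 vertices have odd degree: {2, 3}; Eulerian circuit requires 0)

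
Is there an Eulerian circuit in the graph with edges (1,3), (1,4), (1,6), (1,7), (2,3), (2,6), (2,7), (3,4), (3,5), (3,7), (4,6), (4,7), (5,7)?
No (4 vertices have odd degree: {2, 3, 6, 7}; Eulerian circuit requires 0)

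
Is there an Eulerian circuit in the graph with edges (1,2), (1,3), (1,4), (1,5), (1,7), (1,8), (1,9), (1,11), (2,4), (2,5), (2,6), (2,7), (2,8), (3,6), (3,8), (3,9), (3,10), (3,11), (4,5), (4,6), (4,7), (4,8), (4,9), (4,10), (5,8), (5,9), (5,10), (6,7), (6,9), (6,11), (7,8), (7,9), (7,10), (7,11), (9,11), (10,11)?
No (2 vertices have odd degree: {9, 10}; Eulerian circuit requires 0)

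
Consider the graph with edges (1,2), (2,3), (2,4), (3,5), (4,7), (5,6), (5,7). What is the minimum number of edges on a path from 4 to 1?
2 (path: 4 -> 2 -> 1, 2 edges)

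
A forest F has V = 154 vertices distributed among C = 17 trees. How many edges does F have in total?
137 (Each of the 17 component trees on V_i vertices has V_i - 1 edges; summing gives V - C = 154 - 17 = 137)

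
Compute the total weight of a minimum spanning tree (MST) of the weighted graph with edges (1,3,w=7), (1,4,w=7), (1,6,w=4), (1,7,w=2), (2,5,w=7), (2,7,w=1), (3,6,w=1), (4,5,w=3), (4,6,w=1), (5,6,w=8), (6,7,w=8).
12 (MST edges: (1,6,w=4), (1,7,w=2), (2,7,w=1), (3,6,w=1), (4,5,w=3), (4,6,w=1); sum of weights 4 + 2 + 1 + 1 + 3 + 1 = 12)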